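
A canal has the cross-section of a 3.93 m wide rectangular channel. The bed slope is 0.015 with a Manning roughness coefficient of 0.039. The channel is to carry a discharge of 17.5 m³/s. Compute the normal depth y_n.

Manning's equation rearranged: A R^(2/3) = nQ / (1·√S) = 0.039 × 17.5 / (√0.015) = 5.573.
Trying y = 1.75 m: A R^(2/3) = 6.532 — high.
Trying y = 1.38 m: A R^(2/3) = 4.715 — low.
Trying y = 1.56 m: A R^(2/3) = 5.586 — matches.

y_n = 1.56 m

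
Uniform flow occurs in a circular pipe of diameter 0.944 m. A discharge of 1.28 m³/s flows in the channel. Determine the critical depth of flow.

y_c = 0.662 m

At critical depth, Q² T / (g A³) = 1, i.e. A³/T = Q²/g = 1.28²/9.81 = 0.167.
Try y = 0.485 m: A³/T = 0.05036 — short.
Try y = 0.735 m: A³/T = 0.255 — over.
Try y = 0.662 m: A³/T = 0.1668 — ≈ 0.167.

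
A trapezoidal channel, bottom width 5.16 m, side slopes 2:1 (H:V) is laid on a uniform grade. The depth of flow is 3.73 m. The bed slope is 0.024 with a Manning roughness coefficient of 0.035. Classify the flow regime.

supercritical

With bottom width b = 5.16 m and side slope z = 2: A = (b + zy)y = (5.16 + 2×3.73)×3.73 = 47.07 m²; P = b + 2y√(1+z²) = 5.16 + 2×3.73×2.236 = 21.84 m.
Hydraulic radius R = A/P = 47.07/21.84 = 2.155 m.
V = (1/n) R^(2/3) √S = (1/0.035) × 2.155^(2/3) × √0.024 = 7.385 m/s. Hydraulic depth D_h = A/T = 47.07/20.08 = 2.344 m.
Froude number Fr = V/√(g·D_h) = 7.385/√(9.81×2.344) = 1.54, which is greater than 1, so the flow is supercritical.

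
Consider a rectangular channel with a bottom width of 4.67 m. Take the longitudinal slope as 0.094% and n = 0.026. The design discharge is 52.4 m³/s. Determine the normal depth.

Manning's equation rearranged: A R^(2/3) = nQ / (1·√S) = 0.026 × 52.4 / (√0.00094) = 44.44.
At y = 7.46 m: A R^(2/3) = 51.14 — over.
At y = 6.61 m: A R^(2/3) = 44.41 — ≈ 44.44.

y_n = 6.61 m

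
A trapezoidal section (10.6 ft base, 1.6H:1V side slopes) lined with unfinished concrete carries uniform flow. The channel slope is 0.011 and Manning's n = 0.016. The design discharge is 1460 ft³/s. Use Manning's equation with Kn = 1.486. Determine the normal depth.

Manning's equation rearranged: A R^(2/3) = nQ / (1.486·√S) = 0.016 × 1460 / (1.486 × √0.011) = 149.9.
Try y = 3.38 ft: A R^(2/3) = 94.73 — short.
Try y = 5.2 ft: A R^(2/3) = 216.1 — over.
Try y = 4.31 ft: A R^(2/3) = 150.1 — close enough.

y_n = 4.31 ft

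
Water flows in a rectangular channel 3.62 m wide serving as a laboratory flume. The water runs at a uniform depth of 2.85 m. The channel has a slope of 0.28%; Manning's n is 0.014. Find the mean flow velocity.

Flow area A = b·y = 3.62 × 2.85 = 10.32 m². Wetted perimeter P = b + 2y = 3.62 + 2×2.85 = 9.32 m.
Hydraulic radius R = A/P = 10.32/9.32 = 1.107 m.
From Manning's equation, V = (1/n) R^(2/3) S^(1/2) = (1/0.014) × 1.107^(2/3) × 0.0028^(1/2) = 4.04 m/s.

V = 4.04 m/s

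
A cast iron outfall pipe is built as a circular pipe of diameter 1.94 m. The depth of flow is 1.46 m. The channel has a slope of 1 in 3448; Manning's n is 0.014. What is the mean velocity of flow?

For a circular section of diameter D = 1.94 m at depth y = 1.46 m, the central angle is θ = 2 arccos(1 − 2y/D) = 4.201 rad. Then A = (D²/8)(θ − sin θ) = 2.386 m² and P = Dθ/2 = 4.075 m.
Hydraulic radius R = A/P = 2.386/4.075 = 0.5857 m.
From Manning's equation, V = (1/n) R^(2/3) S^(1/2) = (1/0.014) × 0.5857^(2/3) × 0.00029^(1/2) = 0.852 m/s.

V = 0.852 m/s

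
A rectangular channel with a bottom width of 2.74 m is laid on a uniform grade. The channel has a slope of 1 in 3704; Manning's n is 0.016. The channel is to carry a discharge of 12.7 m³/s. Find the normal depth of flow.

Manning's equation rearranged: A R^(2/3) = nQ / (1·√S) = 0.016 × 12.7 / (√0.00027) = 12.37.
At y = 5.27 m: A R^(2/3) = 15.27 — over.
At y = 3.56 m: A R^(2/3) = 9.685 — short.
At y = 4.39 m: A R^(2/3) = 12.38 — close enough.

y_n = 4.39 m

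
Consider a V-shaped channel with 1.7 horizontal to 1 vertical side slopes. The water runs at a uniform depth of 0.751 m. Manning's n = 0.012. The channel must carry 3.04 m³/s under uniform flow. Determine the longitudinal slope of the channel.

For a triangular section with side slope z = 1.7: A = zy² = 1.7×0.751² = 0.9588 m²; P = 2y√(1+z²) = 2×0.751×1.972 = 2.962 m.
Hydraulic radius R = A/P = 0.9588/2.962 = 0.3237 m.
From Manning's equation, S = [nQ / (1 A R^(2/3))]² = [0.012 × 3.04 / (1 × 0.9588 × 0.3237^(2/3))]² = 0.00651.

S = 0.00651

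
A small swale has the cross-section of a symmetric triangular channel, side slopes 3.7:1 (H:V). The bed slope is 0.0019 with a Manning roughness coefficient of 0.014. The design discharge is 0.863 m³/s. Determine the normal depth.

Manning's equation rearranged: A R^(2/3) = nQ / (1·√S) = 0.014 × 0.863 / (√0.0019) = 0.2772.
At y = 0.351 m: A R^(2/3) = 0.1396 — too small.
At y = 0.53 m: A R^(2/3) = 0.4188 — too large.
At y = 0.454 m: A R^(2/3) = 0.2772 — matches.

y_n = 0.454 m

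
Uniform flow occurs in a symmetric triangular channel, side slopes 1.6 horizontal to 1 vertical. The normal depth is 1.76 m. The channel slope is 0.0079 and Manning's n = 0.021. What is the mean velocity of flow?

V = 3.48 m/s

For a triangular section with side slope z = 1.6: A = zy² = 1.6×1.76² = 4.956 m²; P = 2y√(1+z²) = 2×1.76×1.887 = 6.642 m.
Hydraulic radius R = A/P = 4.956/6.642 = 0.7462 m.
From Manning's equation, V = (1/n) R^(2/3) S^(1/2) = (1/0.021) × 0.7462^(2/3) × 0.0079^(1/2) = 3.48 m/s.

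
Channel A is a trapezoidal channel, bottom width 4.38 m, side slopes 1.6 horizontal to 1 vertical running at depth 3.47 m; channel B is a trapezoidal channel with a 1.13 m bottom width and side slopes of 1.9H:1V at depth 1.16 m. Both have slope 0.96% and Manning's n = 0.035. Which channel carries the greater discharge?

Channel A: With bottom width b = 4.38 m and side slope z = 1.6: A = (b + zy)y = (4.38 + 1.6×3.47)×3.47 = 34.46 m²; P = b + 2y√(1+z²) = 4.38 + 2×3.47×1.887 = 17.47 m. Hydraulic radius R = A/P = 34.46/17.47 = 1.972 m. Q_A = (1/0.035)·34.46·1.972^(2/3)·√0.0096 = 151.7 m³/s.
Channel B: With bottom width b = 1.13 m and side slope z = 1.9: A = (b + zy)y = (1.13 + 1.9×1.16)×1.16 = 3.867 m²; P = b + 2y√(1+z²) = 1.13 + 2×1.16×2.147 = 6.111 m. Hydraulic radius R = A/P = 3.867/6.111 = 0.6328 m. Q_B = (1/0.035)·3.867·0.6328^(2/3)·√0.0096 = 7.98 m³/s.
Q_A = 151.7 m³/s vs Q_B = 7.98 m³/s, so channel A carries more.

channel A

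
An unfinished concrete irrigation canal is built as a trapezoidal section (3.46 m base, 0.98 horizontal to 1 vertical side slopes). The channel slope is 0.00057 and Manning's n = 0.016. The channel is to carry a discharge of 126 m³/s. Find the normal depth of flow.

y_n = 5.29 m

Manning's equation rearranged: A R^(2/3) = nQ / (1·√S) = 0.016 × 126 / (√0.00057) = 84.44.
Try y = 4.21 m: A R^(2/3) = 52.28 — short.
Try y = 5.82 m: A R^(2/3) = 103.4 — over.
Try y = 5.29 m: A R^(2/3) = 84.29 — ≈ 84.44.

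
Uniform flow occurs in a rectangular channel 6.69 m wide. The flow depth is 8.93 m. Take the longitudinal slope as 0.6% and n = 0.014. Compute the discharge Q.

Q = 598 m³/s

Flow area A = b·y = 6.69 × 8.93 = 59.74 m². Wetted perimeter P = b + 2y = 6.69 + 2×8.93 = 24.55 m.
Hydraulic radius R = A/P = 59.74/24.55 = 2.433 m.
Manning's equation: Q = (1/n) A R^(2/3) S^(1/2) = (1/0.014) × 59.74 × 2.433^(2/3) × 0.006^(1/2) = 598 m³/s.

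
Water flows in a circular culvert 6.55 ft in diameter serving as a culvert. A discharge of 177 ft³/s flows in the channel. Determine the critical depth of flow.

y_c = 3.53 ft

At critical depth, Q² T / (g A³) = 1, i.e. A³/T = Q²/g = 177²/32.2 = 973.
Try y = 4.16 ft: A³/T = 1824 — over.
Try y = 3.53 ft: A³/T = 972.2 — ≈ 973.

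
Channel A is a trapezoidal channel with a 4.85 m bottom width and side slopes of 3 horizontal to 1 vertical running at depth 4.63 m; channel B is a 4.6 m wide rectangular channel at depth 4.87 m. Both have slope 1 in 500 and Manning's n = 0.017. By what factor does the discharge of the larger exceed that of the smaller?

Channel A: With bottom width b = 4.85 m and side slope z = 3: A = (b + zy)y = (4.85 + 3×4.63)×4.63 = 86.77 m²; P = b + 2y√(1+z²) = 4.85 + 2×4.63×3.162 = 34.13 m. Hydraulic radius R = A/P = 86.77/34.13 = 2.542 m. Q_A = (1/0.017)·86.77·2.542^(2/3)·√0.002 = 425.1 m³/s.
Channel B: Flow area A = b·y = 4.6 × 4.87 = 22.4 m². Wetted perimeter P = b + 2y = 4.6 + 2×4.87 = 14.34 m. Hydraulic radius R = A/P = 22.4/14.34 = 1.562 m. Q_B = (1/0.017)·22.4·1.562^(2/3)·√0.002 = 79.34 m³/s.
The larger discharge is 425.1 m³/s and the smaller is 79.34 m³/s; the ratio is 5.36.

5.36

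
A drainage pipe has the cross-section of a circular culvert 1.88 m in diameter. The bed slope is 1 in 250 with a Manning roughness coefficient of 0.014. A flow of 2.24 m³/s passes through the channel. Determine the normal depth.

y_n = 0.7 m

Manning's equation rearranged: A R^(2/3) = nQ / (1·√S) = 0.014 × 2.24 / (√0.004) = 0.4958.
Try y = 0.623 m: A R^(2/3) = 0.3978 — low.
Try y = 0.839 m: A R^(2/3) = 0.6888 — high.
Try y = 0.7 m: A R^(2/3) = 0.4954 — close enough.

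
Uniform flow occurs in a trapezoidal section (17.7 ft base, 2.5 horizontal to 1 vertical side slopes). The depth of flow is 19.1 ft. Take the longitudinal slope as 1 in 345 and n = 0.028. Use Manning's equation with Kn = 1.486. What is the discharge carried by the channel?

Q = 17000 ft³/s

With bottom width b = 17.7 ft and side slope z = 2.5: A = (b + zy)y = (17.7 + 2.5×19.1)×19.1 = 1250 ft²; P = b + 2y√(1+z²) = 17.7 + 2×19.1×2.693 = 120.6 ft.
Hydraulic radius R = A/P = 1250/120.6 = 10.37 ft.
Manning's equation: Q = (1.486/n) A R^(2/3) S^(1/2) = (1.486/0.028) × 1250 × 10.37^(2/3) × 0.002899^(1/2) = 17000 ft³/s.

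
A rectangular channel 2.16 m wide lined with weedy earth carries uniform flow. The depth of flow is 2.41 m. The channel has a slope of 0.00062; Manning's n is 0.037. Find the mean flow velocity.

V = 0.553 m/s

Flow area A = b·y = 2.16 × 2.41 = 5.206 m². Wetted perimeter P = b + 2y = 2.16 + 2×2.41 = 6.98 m.
Hydraulic radius R = A/P = 5.206/6.98 = 0.7458 m.
From Manning's equation, V = (1/n) R^(2/3) S^(1/2) = (1/0.037) × 0.7458^(2/3) × 0.00062^(1/2) = 0.553 m/s.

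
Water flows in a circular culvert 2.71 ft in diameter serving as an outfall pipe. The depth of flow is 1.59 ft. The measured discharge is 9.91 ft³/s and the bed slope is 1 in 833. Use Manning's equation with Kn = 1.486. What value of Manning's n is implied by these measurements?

For a circular section of diameter D = 2.71 ft at depth y = 1.59 ft, the central angle is θ = 2 arccos(1 − 2y/D) = 3.49 rad. Then A = (D²/8)(θ − sin θ) = 3.518 ft² and P = Dθ/2 = 4.729 ft.
Hydraulic radius R = A/P = 3.518/4.729 = 0.7438 ft.
Rearranging Manning's equation: n = (1.486/Q) A R^(2/3) S^(1/2) = (1.486/9.91) × 3.518 × 0.7438^(2/3) × √0.0012 = 0.015.

n = 0.015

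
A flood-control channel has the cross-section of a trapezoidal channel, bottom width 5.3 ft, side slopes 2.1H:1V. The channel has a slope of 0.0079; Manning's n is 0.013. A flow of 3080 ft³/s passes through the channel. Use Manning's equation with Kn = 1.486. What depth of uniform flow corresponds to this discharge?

y_n = 6.71 ft

Manning's equation rearranged: A R^(2/3) = nQ / (1.486·√S) = 0.013 × 3080 / (1.486 × √0.0079) = 303.2.
At y = 7.28 ft: A R^(2/3) = 366.7 — too large.
At y = 6.71 ft: A R^(2/3) = 303.6 — close enough.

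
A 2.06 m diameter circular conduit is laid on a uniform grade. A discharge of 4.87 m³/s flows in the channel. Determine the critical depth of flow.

y_c = 1.05 m

At critical depth, Q² T / (g A³) = 1, i.e. A³/T = Q²/g = 4.87²/9.81 = 2.418.
Trying y = 0.934 m: A³/T = 1.546 — short.
Trying y = 1.05 m: A³/T = 2.418 — matches.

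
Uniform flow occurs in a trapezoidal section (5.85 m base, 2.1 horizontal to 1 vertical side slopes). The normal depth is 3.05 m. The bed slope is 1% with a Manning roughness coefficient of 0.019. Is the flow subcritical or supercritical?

With bottom width b = 5.85 m and side slope z = 2.1: A = (b + zy)y = (5.85 + 2.1×3.05)×3.05 = 37.38 m²; P = b + 2y√(1+z²) = 5.85 + 2×3.05×2.326 = 20.04 m.
Hydraulic radius R = A/P = 37.38/20.04 = 1.865 m.
V = (1/n) R^(2/3) √S = (1/0.019) × 1.865^(2/3) × √0.01 = 7.975 m/s. Hydraulic depth D_h = A/T = 37.38/18.66 = 2.003 m.
Froude number Fr = V/√(g·D_h) = 7.975/√(9.81×2.003) = 1.8, which is greater than 1, so the flow is supercritical.

supercritical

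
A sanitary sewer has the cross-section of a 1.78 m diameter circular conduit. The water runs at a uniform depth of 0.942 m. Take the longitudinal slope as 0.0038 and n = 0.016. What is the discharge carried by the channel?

For a circular section of diameter D = 1.78 m at depth y = 0.942 m, the central angle is θ = 2 arccos(1 − 2y/D) = 3.259 rad. Then A = (D²/8)(θ − sin θ) = 1.337 m² and P = Dθ/2 = 2.9 m.
Hydraulic radius R = A/P = 1.337/2.9 = 0.4609 m.
Manning's equation: Q = (1/n) A R^(2/3) S^(1/2) = (1/0.016) × 1.337 × 0.4609^(2/3) × 0.0038^(1/2) = 3.07 m³/s.

Q = 3.07 m³/s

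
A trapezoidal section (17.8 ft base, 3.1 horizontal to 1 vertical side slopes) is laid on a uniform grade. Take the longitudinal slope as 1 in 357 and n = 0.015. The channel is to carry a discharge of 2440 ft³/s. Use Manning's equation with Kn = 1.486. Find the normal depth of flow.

y_n = 5.6 ft

Manning's equation rearranged: A R^(2/3) = nQ / (1.486·√S) = 0.015 × 2440 / (1.486 × √0.002801) = 465.4.
Trying y = 6.46 ft: A R^(2/3) = 624 — high.
Trying y = 5.6 ft: A R^(2/3) = 464.8 — ≈ 465.4.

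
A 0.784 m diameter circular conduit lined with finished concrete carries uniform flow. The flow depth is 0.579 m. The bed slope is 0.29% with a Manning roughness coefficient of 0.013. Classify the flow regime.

subcritical

For a circular section of diameter D = 0.784 m at depth y = 0.579 m, the central angle is θ = 2 arccos(1 − 2y/D) = 4.136 rad. Then A = (D²/8)(θ − sin θ) = 0.3822 m² and P = Dθ/2 = 1.621 m.
Hydraulic radius R = A/P = 0.3822/1.621 = 0.2357 m.
V = (1/n) R^(2/3) √S = (1/0.013) × 0.2357^(2/3) × √0.0029 = 1.581 m/s. Hydraulic depth D_h = A/T = 0.3822/0.689 = 0.5547 m.
Froude number Fr = V/√(g·D_h) = 1.581/√(9.81×0.5547) = 0.678, which is less than 1, so the flow is subcritical.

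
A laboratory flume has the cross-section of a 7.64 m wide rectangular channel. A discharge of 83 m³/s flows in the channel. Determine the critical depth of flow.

y_c = 2.29 m

For a rectangular channel, critical depth y_c = (q²/g)^(1/3) where q = Q/b = 83/7.64 = 10.86 m²/s.
So y_c = (10.86²/9.81)^(1/3) = 2.29 m.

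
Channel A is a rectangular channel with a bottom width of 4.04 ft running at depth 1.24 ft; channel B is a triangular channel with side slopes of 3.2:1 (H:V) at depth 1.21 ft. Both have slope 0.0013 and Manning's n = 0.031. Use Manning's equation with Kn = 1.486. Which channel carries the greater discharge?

channel A

Channel A: Flow area A = b·y = 4.04 × 1.24 = 5.01 ft². Wetted perimeter P = b + 2y = 4.04 + 2×1.24 = 6.52 ft. Hydraulic radius R = A/P = 5.01/6.52 = 0.7683 ft. Q_A = (1.486/0.031)·5.01·0.7683^(2/3)·√0.0013 = 7.263 ft³/s.
Channel B: For a triangular section with side slope z = 3.2: A = zy² = 3.2×1.21² = 4.685 ft²; P = 2y√(1+z²) = 2×1.21×3.353 = 8.113 ft. Hydraulic radius R = A/P = 4.685/8.113 = 0.5775 ft. Q_B = (1.486/0.031)·4.685·0.5775^(2/3)·√0.0013 = 5.615 ft³/s.
Q_A = 7.263 ft³/s vs Q_B = 5.615 ft³/s, so channel A carries more.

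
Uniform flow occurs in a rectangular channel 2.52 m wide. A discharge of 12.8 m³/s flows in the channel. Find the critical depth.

y_c = 1.38 m

For a rectangular channel, critical depth y_c = (q²/g)^(1/3) where q = Q/b = 12.8/2.52 = 5.079 m²/s.
So y_c = (5.079²/9.81)^(1/3) = 1.38 m.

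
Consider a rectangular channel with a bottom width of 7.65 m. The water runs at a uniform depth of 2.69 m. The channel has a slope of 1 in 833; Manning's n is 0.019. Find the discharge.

Flow area A = b·y = 7.65 × 2.69 = 20.58 m². Wetted perimeter P = b + 2y = 7.65 + 2×2.69 = 13.03 m.
Hydraulic radius R = A/P = 20.58/13.03 = 1.579 m.
Manning's equation: Q = (1/n) A R^(2/3) S^(1/2) = (1/0.019) × 20.58 × 1.579^(2/3) × 0.0012^(1/2) = 50.9 m³/s.

Q = 50.9 m³/s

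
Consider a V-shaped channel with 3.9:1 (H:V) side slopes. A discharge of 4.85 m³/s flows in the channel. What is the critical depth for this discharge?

At critical depth, Q² T / (g A³) = 1, i.e. A³/T = Q²/g = 4.85²/9.81 = 2.398.
At y = 0.577 m: A³/T = 0.4864 — too small.
At y = 0.988 m: A³/T = 7.16 — too large.
At y = 0.794 m: A³/T = 2.4 — close enough.

y_c = 0.794 m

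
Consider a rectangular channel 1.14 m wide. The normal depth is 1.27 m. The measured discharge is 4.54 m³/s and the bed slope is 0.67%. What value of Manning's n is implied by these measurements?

Flow area A = b·y = 1.14 × 1.27 = 1.448 m². Wetted perimeter P = b + 2y = 1.14 + 2×1.27 = 3.68 m.
Hydraulic radius R = A/P = 1.448/3.68 = 0.3934 m.
Rearranging Manning's equation: n = (1/Q) A R^(2/3) S^(1/2) = (1/4.54) × 1.448 × 0.3934^(2/3) × √0.0067 = 0.014.

n = 0.014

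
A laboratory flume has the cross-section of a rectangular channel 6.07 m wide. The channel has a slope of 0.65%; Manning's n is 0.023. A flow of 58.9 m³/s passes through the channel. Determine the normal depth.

y_n = 2.31 m

Manning's equation rearranged: A R^(2/3) = nQ / (1·√S) = 0.023 × 58.9 / (√0.0065) = 16.8.
Try y = 1.73 m: A R^(2/3) = 11.2 — too small.
Try y = 2.31 m: A R^(2/3) = 16.8 — matches.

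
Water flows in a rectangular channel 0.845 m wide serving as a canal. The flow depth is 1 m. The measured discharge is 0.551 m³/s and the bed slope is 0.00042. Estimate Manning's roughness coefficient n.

n = 0.014

Flow area A = b·y = 0.845 × 1 = 0.845 m². Wetted perimeter P = b + 2y = 0.845 + 2×1 = 2.845 m.
Hydraulic radius R = A/P = 0.845/2.845 = 0.297 m.
Rearranging Manning's equation: n = (1/Q) A R^(2/3) S^(1/2) = (1/0.551) × 0.845 × 0.297^(2/3) × √0.00042 = 0.014.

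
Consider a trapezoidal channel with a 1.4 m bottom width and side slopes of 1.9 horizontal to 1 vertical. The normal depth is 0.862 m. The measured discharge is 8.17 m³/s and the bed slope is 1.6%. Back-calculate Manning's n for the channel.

n = 0.026

With bottom width b = 1.4 m and side slope z = 1.9: A = (b + zy)y = (1.4 + 1.9×0.862)×0.862 = 2.619 m²; P = b + 2y√(1+z²) = 1.4 + 2×0.862×2.147 = 5.102 m.
Hydraulic radius R = A/P = 2.619/5.102 = 0.5133 m.
Rearranging Manning's equation: n = (1/Q) A R^(2/3) S^(1/2) = (1/8.17) × 2.619 × 0.5133^(2/3) × √0.016 = 0.026.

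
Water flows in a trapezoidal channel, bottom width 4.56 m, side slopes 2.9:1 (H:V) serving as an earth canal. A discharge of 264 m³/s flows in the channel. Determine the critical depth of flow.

At critical depth, Q² T / (g A³) = 1, i.e. A³/T = Q²/g = 264²/9.81 = 7105.
Trying y = 4.63 m: A³/T = 18390 — high.
Trying y = 3.26 m: A³/T = 4063 — low.
Trying y = 3.72 m: A³/T = 7121 — close enough.

y_c = 3.72 m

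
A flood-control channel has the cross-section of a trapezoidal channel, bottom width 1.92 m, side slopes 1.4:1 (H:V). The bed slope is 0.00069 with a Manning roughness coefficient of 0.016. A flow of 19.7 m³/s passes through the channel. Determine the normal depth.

Manning's equation rearranged: A R^(2/3) = nQ / (1·√S) = 0.016 × 19.7 / (√0.00069) = 12.
Trying y = 1.64 m: A R^(2/3) = 6.513 — low.
Trying y = 2.63 m: A R^(2/3) = 17.94 — high.
Trying y = 2.19 m: A R^(2/3) = 12.02 — ≈ 12.

y_n = 2.19 m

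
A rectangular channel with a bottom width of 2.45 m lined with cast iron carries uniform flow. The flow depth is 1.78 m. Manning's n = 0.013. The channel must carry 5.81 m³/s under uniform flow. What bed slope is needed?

Flow area A = b·y = 2.45 × 1.78 = 4.361 m². Wetted perimeter P = b + 2y = 2.45 + 2×1.78 = 6.01 m.
Hydraulic radius R = A/P = 4.361/6.01 = 0.7256 m.
From Manning's equation, S = [nQ / (1 A R^(2/3))]² = [0.013 × 5.81 / (1 × 4.361 × 0.7256^(2/3))]² = 0.00046.

S = 0.00046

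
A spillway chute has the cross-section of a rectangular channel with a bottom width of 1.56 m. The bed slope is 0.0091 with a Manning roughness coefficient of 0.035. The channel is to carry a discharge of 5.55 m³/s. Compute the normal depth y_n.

Manning's equation rearranged: A R^(2/3) = nQ / (1·√S) = 0.035 × 5.55 / (√0.0091) = 2.036.
At y = 1.4 m: A R^(2/3) = 1.378 — too small.
At y = 1.93 m: A R^(2/3) = 2.035 — matches.

y_n = 1.93 m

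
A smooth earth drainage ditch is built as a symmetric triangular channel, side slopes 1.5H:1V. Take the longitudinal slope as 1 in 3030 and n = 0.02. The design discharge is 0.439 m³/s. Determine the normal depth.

y_n = 0.814 m

Manning's equation rearranged: A R^(2/3) = nQ / (1·√S) = 0.02 × 0.439 / (√0.00033) = 0.4833.
At y = 0.602 m: A R^(2/3) = 0.216 — short.
At y = 1.01 m: A R^(2/3) = 0.8584 — over.
At y = 0.814 m: A R^(2/3) = 0.4829 — matches.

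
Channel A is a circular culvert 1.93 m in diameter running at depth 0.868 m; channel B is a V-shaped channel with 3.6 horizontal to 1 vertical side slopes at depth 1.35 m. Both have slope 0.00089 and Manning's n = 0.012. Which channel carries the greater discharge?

channel B

Channel A: For a circular section of diameter D = 1.93 m at depth y = 0.868 m, the central angle is θ = 2 arccos(1 − 2y/D) = 2.94 rad. Then A = (D²/8)(θ − sin θ) = 1.276 m² and P = Dθ/2 = 2.837 m. Hydraulic radius R = A/P = 1.276/2.837 = 0.4497 m. Q_A = (1/0.012)·1.276·0.4497^(2/3)·√0.00089 = 1.862 m³/s.
Channel B: For a triangular section with side slope z = 3.6: A = zy² = 3.6×1.35² = 6.561 m²; P = 2y√(1+z²) = 2×1.35×3.736 = 10.09 m. Hydraulic radius R = A/P = 6.561/10.09 = 0.6504 m. Q_B = (1/0.012)·6.561·0.6504^(2/3)·√0.00089 = 12.24 m³/s.
Q_A = 1.862 m³/s vs Q_B = 12.24 m³/s, so channel B carries more.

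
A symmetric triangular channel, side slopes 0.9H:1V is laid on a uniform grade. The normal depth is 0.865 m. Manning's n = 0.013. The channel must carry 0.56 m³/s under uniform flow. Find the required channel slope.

S = 0.000611

For a triangular section with side slope z = 0.9: A = zy² = 0.9×0.865² = 0.6734 m²; P = 2y√(1+z²) = 2×0.865×1.345 = 2.327 m.
Hydraulic radius R = A/P = 0.6734/2.327 = 0.2893 m.
From Manning's equation, S = [nQ / (1 A R^(2/3))]² = [0.013 × 0.56 / (1 × 0.6734 × 0.2893^(2/3))]² = 0.000611.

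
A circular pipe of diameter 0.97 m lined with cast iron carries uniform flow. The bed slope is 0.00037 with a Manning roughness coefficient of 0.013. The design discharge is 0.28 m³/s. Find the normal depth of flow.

y_n = 0.574 m

Manning's equation rearranged: A R^(2/3) = nQ / (1·√S) = 0.013 × 0.28 / (√0.00037) = 0.1892.
Trying y = 0.463 m: A R^(2/3) = 0.1327 — too small.
Trying y = 0.574 m: A R^(2/3) = 0.189 — close enough.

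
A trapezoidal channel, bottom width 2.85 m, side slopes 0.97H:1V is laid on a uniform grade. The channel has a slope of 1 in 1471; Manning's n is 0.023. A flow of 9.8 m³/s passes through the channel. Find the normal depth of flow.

y_n = 1.81 m

Manning's equation rearranged: A R^(2/3) = nQ / (1·√S) = 0.023 × 9.8 / (√0.0006798) = 8.645.
At y = 2.23 m: A R^(2/3) = 12.86 — high.
At y = 1.81 m: A R^(2/3) = 8.645 — matches.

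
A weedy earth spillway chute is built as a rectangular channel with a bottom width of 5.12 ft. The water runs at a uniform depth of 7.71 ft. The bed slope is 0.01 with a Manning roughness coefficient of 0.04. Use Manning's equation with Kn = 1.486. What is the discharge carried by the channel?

Q = 227 ft³/s

Flow area A = b·y = 5.12 × 7.71 = 39.48 ft². Wetted perimeter P = b + 2y = 5.12 + 2×7.71 = 20.54 ft.
Hydraulic radius R = A/P = 39.48/20.54 = 1.922 ft.
Manning's equation: Q = (1.486/n) A R^(2/3) S^(1/2) = (1.486/0.04) × 39.48 × 1.922^(2/3) × 0.01^(1/2) = 227 ft³/s.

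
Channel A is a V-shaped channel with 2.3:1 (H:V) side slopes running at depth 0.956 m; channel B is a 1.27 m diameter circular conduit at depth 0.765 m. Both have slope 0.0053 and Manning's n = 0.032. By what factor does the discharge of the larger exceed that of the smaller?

3.04

Channel A: For a triangular section with side slope z = 2.3: A = zy² = 2.3×0.956² = 2.102 m²; P = 2y√(1+z²) = 2×0.956×2.508 = 4.795 m. Hydraulic radius R = A/P = 2.102/4.795 = 0.4384 m. Q_A = (1/0.032)·2.102·0.4384^(2/3)·√0.0053 = 2.76 m³/s.
Channel B: For a circular section of diameter D = 1.27 m at depth y = 0.765 m, the central angle is θ = 2 arccos(1 − 2y/D) = 3.554 rad. Then A = (D²/8)(θ − sin θ) = 0.7973 m² and P = Dθ/2 = 2.257 m. Hydraulic radius R = A/P = 0.7973/2.257 = 0.3533 m. Q_B = (1/0.032)·0.7973·0.3533^(2/3)·√0.0053 = 0.9065 m³/s.
The larger discharge is 2.76 m³/s and the smaller is 0.9065 m³/s; the ratio is 3.04.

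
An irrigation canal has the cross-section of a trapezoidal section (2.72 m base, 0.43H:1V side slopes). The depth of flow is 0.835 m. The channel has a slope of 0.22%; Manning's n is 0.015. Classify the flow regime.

subcritical

With bottom width b = 2.72 m and side slope z = 0.43: A = (b + zy)y = (2.72 + 0.43×0.835)×0.835 = 2.571 m²; P = b + 2y√(1+z²) = 2.72 + 2×0.835×1.089 = 4.538 m.
Hydraulic radius R = A/P = 2.571/4.538 = 0.5666 m.
V = (1/n) R^(2/3) √S = (1/0.015) × 0.5666^(2/3) × √0.0022 = 2.141 m/s. Hydraulic depth D_h = A/T = 2.571/3.438 = 0.7478 m.
Froude number Fr = V/√(g·D_h) = 2.141/√(9.81×0.7478) = 0.79, which is less than 1, so the flow is subcritical.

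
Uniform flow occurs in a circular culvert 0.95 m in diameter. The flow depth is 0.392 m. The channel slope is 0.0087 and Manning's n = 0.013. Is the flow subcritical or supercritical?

supercritical

For a circular section of diameter D = 0.95 m at depth y = 0.392 m, the central angle is θ = 2 arccos(1 − 2y/D) = 2.79 rad. Then A = (D²/8)(θ − sin θ) = 0.276 m² and P = Dθ/2 = 1.325 m.
Hydraulic radius R = A/P = 0.276/1.325 = 0.2082 m.
V = (1/n) R^(2/3) √S = (1/0.013) × 0.2082^(2/3) × √0.0087 = 2.52 m/s. Hydraulic depth D_h = A/T = 0.276/0.9354 = 0.295 m.
Froude number Fr = V/√(g·D_h) = 2.52/√(9.81×0.295) = 1.48, which is greater than 1, so the flow is supercritical.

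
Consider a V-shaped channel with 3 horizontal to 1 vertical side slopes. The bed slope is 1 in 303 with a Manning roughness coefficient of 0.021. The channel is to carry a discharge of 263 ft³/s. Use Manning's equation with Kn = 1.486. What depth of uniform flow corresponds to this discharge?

y_n = 3.81 ft

Manning's equation rearranged: A R^(2/3) = nQ / (1.486·√S) = 0.021 × 263 / (1.486 × √0.0033) = 64.7.
Try y = 4.63 ft: A R^(2/3) = 108.7 — too large.
Try y = 2.82 ft: A R^(2/3) = 28.96 — too small.
Try y = 3.81 ft: A R^(2/3) = 64.61 — close enough.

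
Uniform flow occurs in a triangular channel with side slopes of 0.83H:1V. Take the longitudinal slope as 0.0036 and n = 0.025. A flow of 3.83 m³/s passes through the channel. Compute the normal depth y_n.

y_n = 1.7 m

Manning's equation rearranged: A R^(2/3) = nQ / (1·√S) = 0.025 × 3.83 / (√0.0036) = 1.596.
Trying y = 1.42 m: A R^(2/3) = 0.9878 — short.
Trying y = 1.94 m: A R^(2/3) = 2.27 — over.
Trying y = 1.7 m: A R^(2/3) = 1.596 — matches.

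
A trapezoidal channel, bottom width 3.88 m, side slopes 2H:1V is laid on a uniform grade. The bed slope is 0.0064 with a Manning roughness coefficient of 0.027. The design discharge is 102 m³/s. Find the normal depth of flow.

Manning's equation rearranged: A R^(2/3) = nQ / (1·√S) = 0.027 × 102 / (√0.0064) = 34.42.
At y = 3 m: A R^(2/3) = 42.44 — high.
At y = 1.96 m: A R^(2/3) = 17.35 — low.
At y = 2.72 m: A R^(2/3) = 34.39 — matches.

y_n = 2.72 m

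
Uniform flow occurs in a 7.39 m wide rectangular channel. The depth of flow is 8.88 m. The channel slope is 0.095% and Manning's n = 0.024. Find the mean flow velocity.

Flow area A = b·y = 7.39 × 8.88 = 65.62 m². Wetted perimeter P = b + 2y = 7.39 + 2×8.88 = 25.15 m.
Hydraulic radius R = A/P = 65.62/25.15 = 2.609 m.
From Manning's equation, V = (1/n) R^(2/3) S^(1/2) = (1/0.024) × 2.609^(2/3) × 0.00095^(1/2) = 2.43 m/s.

V = 2.43 m/s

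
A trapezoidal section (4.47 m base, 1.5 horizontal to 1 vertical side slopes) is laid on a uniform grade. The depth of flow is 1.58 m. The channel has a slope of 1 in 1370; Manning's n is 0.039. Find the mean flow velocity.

V = 0.722 m/s

With bottom width b = 4.47 m and side slope z = 1.5: A = (b + zy)y = (4.47 + 1.5×1.58)×1.58 = 10.81 m²; P = b + 2y√(1+z²) = 4.47 + 2×1.58×1.803 = 10.17 m.
Hydraulic radius R = A/P = 10.81/10.17 = 1.063 m.
From Manning's equation, V = (1/n) R^(2/3) S^(1/2) = (1/0.039) × 1.063^(2/3) × 0.0007299^(1/2) = 0.722 m/s.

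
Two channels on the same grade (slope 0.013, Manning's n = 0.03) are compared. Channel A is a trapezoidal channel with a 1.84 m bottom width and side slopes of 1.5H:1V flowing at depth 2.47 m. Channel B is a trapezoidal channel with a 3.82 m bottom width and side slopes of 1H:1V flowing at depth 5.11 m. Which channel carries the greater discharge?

channel B

Channel A: With bottom width b = 1.84 m and side slope z = 1.5: A = (b + zy)y = (1.84 + 1.5×2.47)×2.47 = 13.7 m²; P = b + 2y√(1+z²) = 1.84 + 2×2.47×1.803 = 10.75 m. Hydraulic radius R = A/P = 13.7/10.75 = 1.275 m. Q_A = (1/0.03)·13.7·1.275^(2/3)·√0.013 = 61.19 m³/s.
Channel B: With bottom width b = 3.82 m and side slope z = 1: A = (b + zy)y = (3.82 + 1×5.11)×5.11 = 45.63 m²; P = b + 2y√(1+z²) = 3.82 + 2×5.11×1.414 = 18.27 m. Hydraulic radius R = A/P = 45.63/18.27 = 2.497 m. Q_B = (1/0.03)·45.63·2.497^(2/3)·√0.013 = 319.2 m³/s.
Q_A = 61.19 m³/s vs Q_B = 319.2 m³/s, so channel B carries more.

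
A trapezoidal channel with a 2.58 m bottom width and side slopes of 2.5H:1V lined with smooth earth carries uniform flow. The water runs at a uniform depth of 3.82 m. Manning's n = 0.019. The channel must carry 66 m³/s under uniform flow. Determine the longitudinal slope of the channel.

S = 0.00029

With bottom width b = 2.58 m and side slope z = 2.5: A = (b + zy)y = (2.58 + 2.5×3.82)×3.82 = 46.34 m²; P = b + 2y√(1+z²) = 2.58 + 2×3.82×2.693 = 23.15 m.
Hydraulic radius R = A/P = 46.34/23.15 = 2.001 m.
From Manning's equation, S = [nQ / (1 A R^(2/3))]² = [0.019 × 66 / (1 × 46.34 × 2.001^(2/3))]² = 0.00029.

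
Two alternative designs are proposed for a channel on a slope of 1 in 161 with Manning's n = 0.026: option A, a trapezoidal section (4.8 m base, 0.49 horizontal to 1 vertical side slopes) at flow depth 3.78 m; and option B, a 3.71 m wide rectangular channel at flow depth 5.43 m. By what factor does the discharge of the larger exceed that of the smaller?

Channel A: With bottom width b = 4.8 m and side slope z = 0.49: A = (b + zy)y = (4.8 + 0.49×3.78)×3.78 = 25.15 m²; P = b + 2y√(1+z²) = 4.8 + 2×3.78×1.114 = 13.22 m. Hydraulic radius R = A/P = 25.15/13.22 = 1.902 m. Q_A = (1/0.026)·25.15·1.902^(2/3)·√0.006211 = 117 m³/s.
Channel B: Flow area A = b·y = 3.71 × 5.43 = 20.15 m². Wetted perimeter P = b + 2y = 3.71 + 2×5.43 = 14.57 m. Hydraulic radius R = A/P = 20.15/14.57 = 1.383 m. Q_B = (1/0.026)·20.15·1.383^(2/3)·√0.006211 = 75.79 m³/s.
The larger discharge is 117 m³/s and the smaller is 75.79 m³/s; the ratio is 1.54.

1.54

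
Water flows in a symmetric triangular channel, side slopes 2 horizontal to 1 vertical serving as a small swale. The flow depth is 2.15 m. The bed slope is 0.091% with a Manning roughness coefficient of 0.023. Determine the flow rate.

For a triangular section with side slope z = 2: A = zy² = 2×2.15² = 9.245 m²; P = 2y√(1+z²) = 2×2.15×2.236 = 9.615 m.
Hydraulic radius R = A/P = 9.245/9.615 = 0.9615 m.
Manning's equation: Q = (1/n) A R^(2/3) S^(1/2) = (1/0.023) × 9.245 × 0.9615^(2/3) × 0.00091^(1/2) = 11.8 m³/s.

Q = 11.8 m³/s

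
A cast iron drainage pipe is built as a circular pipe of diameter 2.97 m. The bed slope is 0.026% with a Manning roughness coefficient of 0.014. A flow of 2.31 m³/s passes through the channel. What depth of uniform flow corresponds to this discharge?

y_n = 1.22 m

Manning's equation rearranged: A R^(2/3) = nQ / (1·√S) = 0.014 × 2.31 / (√0.00026) = 2.006.
Trying y = 1.02 m: A R^(2/3) = 1.441 — too small.
Trying y = 1.54 m: A R^(2/3) = 3.02 — too large.
Trying y = 1.22 m: A R^(2/3) = 2.009 — matches.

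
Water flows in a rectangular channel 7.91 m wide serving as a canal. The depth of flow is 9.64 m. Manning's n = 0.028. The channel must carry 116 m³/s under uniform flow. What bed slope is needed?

Flow area A = b·y = 7.91 × 9.64 = 76.25 m². Wetted perimeter P = b + 2y = 7.91 + 2×9.64 = 27.19 m.
Hydraulic radius R = A/P = 76.25/27.19 = 2.804 m.
From Manning's equation, S = [nQ / (1 A R^(2/3))]² = [0.028 × 116 / (1 × 76.25 × 2.804^(2/3))]² = 0.000459.

S = 0.000459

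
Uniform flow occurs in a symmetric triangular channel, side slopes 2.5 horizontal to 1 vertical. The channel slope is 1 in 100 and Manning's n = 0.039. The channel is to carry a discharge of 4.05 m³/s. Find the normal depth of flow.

y_n = 1.02 m

Manning's equation rearranged: A R^(2/3) = nQ / (1·√S) = 0.039 × 4.05 / (√0.01) = 1.579.
Try y = 1.26 m: A R^(2/3) = 2.776 — too large.
Try y = 1.02 m: A R^(2/3) = 1.58 — ≈ 1.579.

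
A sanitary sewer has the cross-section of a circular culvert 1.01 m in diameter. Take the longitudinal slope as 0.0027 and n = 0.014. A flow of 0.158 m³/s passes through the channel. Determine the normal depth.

y_n = 0.249 m

Manning's equation rearranged: A R^(2/3) = nQ / (1·√S) = 0.014 × 0.158 / (√0.0027) = 0.04257.
Trying y = 0.289 m: A R^(2/3) = 0.05718 — over.
Trying y = 0.2 m: A R^(2/3) = 0.02747 — short.
Trying y = 0.249 m: A R^(2/3) = 0.04265 — matches.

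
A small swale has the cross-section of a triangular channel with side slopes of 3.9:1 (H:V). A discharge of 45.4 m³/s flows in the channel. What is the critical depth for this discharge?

y_c = 1.94 m

At critical depth, Q² T / (g A³) = 1, i.e. A³/T = Q²/g = 45.4²/9.81 = 210.1.
At y = 1.44 m: A³/T = 47.09 — short.
At y = 1.94 m: A³/T = 209 — close enough.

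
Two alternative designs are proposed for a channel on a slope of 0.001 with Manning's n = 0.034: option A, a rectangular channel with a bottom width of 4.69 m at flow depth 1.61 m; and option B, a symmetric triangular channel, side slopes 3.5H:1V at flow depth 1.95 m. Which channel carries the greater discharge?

Channel A: Flow area A = b·y = 4.69 × 1.61 = 7.551 m². Wetted perimeter P = b + 2y = 4.69 + 2×1.61 = 7.91 m. Hydraulic radius R = A/P = 7.551/7.91 = 0.9546 m. Q_A = (1/0.034)·7.551·0.9546^(2/3)·√0.001 = 6.809 m³/s.
Channel B: For a triangular section with side slope z = 3.5: A = zy² = 3.5×1.95² = 13.31 m²; P = 2y√(1+z²) = 2×1.95×3.64 = 14.2 m. Hydraulic radius R = A/P = 13.31/14.2 = 0.9375 m. Q_B = (1/0.034)·13.31·0.9375^(2/3)·√0.001 = 11.86 m³/s.
Q_A = 6.809 m³/s vs Q_B = 11.86 m³/s, so channel B carries more.

channel B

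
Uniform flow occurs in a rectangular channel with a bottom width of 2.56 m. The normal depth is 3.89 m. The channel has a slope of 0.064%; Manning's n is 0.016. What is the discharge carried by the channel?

Flow area A = b·y = 2.56 × 3.89 = 9.958 m². Wetted perimeter P = b + 2y = 2.56 + 2×3.89 = 10.34 m.
Hydraulic radius R = A/P = 9.958/10.34 = 0.9631 m.
Manning's equation: Q = (1/n) A R^(2/3) S^(1/2) = (1/0.016) × 9.958 × 0.9631^(2/3) × 0.00064^(1/2) = 15.4 m³/s.

Q = 15.4 m³/s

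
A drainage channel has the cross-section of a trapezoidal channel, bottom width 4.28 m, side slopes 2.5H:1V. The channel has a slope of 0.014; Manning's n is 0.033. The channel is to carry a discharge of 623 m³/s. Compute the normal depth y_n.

y_n = 5.15 m

Manning's equation rearranged: A R^(2/3) = nQ / (1·√S) = 0.033 × 623 / (√0.014) = 173.8.
Try y = 5.59 m: A R^(2/3) = 210.7 — over.
Try y = 4.43 m: A R^(2/3) = 122.5 — short.
Try y = 5.15 m: A R^(2/3) = 173.8 — close enough.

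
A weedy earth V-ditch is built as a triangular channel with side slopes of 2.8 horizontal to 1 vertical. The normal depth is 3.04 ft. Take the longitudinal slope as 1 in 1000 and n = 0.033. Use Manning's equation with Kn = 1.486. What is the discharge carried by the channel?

Q = 46.8 ft³/s

For a triangular section with side slope z = 2.8: A = zy² = 2.8×3.04² = 25.88 ft²; P = 2y√(1+z²) = 2×3.04×2.973 = 18.08 ft.
Hydraulic radius R = A/P = 25.88/18.08 = 1.431 ft.
Manning's equation: Q = (1.486/n) A R^(2/3) S^(1/2) = (1.486/0.033) × 25.88 × 1.431^(2/3) × 0.001^(1/2) = 46.8 ft³/s.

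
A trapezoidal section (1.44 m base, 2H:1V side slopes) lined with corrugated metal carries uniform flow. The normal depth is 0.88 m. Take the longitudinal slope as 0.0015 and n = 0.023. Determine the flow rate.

Q = 3.08 m³/s

With bottom width b = 1.44 m and side slope z = 2: A = (b + zy)y = (1.44 + 2×0.88)×0.88 = 2.816 m²; P = b + 2y√(1+z²) = 1.44 + 2×0.88×2.236 = 5.375 m.
Hydraulic radius R = A/P = 2.816/5.375 = 0.5239 m.
Manning's equation: Q = (1/n) A R^(2/3) S^(1/2) = (1/0.023) × 2.816 × 0.5239^(2/3) × 0.0015^(1/2) = 3.08 m³/s.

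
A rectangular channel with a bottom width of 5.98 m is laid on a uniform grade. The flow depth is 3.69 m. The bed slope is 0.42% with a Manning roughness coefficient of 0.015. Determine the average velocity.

Flow area A = b·y = 5.98 × 3.69 = 22.07 m². Wetted perimeter P = b + 2y = 5.98 + 2×3.69 = 13.36 m.
Hydraulic radius R = A/P = 22.07/13.36 = 1.652 m.
From Manning's equation, V = (1/n) R^(2/3) S^(1/2) = (1/0.015) × 1.652^(2/3) × 0.0042^(1/2) = 6.04 m/s.

V = 6.04 m/s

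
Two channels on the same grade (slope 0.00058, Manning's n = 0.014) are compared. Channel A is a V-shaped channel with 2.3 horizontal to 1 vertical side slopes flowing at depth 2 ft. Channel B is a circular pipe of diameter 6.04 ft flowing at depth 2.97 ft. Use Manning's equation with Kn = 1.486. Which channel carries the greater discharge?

channel B

Channel A: For a triangular section with side slope z = 2.3: A = zy² = 2.3×2² = 9.2 ft²; P = 2y√(1+z²) = 2×2×2.508 = 10.03 ft. Hydraulic radius R = A/P = 9.2/10.03 = 0.9171 ft. Q_A = (1.486/0.014)·9.2·0.9171^(2/3)·√0.00058 = 22.2 ft³/s.
Channel B: For a circular section of diameter D = 6.04 ft at depth y = 2.97 ft, the central angle is θ = 2 arccos(1 − 2y/D) = 3.108 rad. Then A = (D²/8)(θ − sin θ) = 14.02 ft² and P = Dθ/2 = 9.388 ft. Hydraulic radius R = A/P = 14.02/9.388 = 1.494 ft. Q_B = (1.486/0.014)·14.02·1.494^(2/3)·√0.00058 = 46.85 ft³/s.
Q_A = 22.2 ft³/s vs Q_B = 46.85 ft³/s, so channel B carries more.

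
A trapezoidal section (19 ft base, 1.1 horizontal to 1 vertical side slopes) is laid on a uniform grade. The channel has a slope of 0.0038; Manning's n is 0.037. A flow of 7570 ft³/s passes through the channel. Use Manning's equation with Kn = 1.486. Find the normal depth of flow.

y_n = 17.7 ft

Manning's equation rearranged: A R^(2/3) = nQ / (1.486·√S) = 0.037 × 7570 / (1.486 × √0.0038) = 3058.
Try y = 19.4 ft: A R^(2/3) = 3682 — too large.
Try y = 14 ft: A R^(2/3) = 1917 — too small.
Try y = 17.7 ft: A R^(2/3) = 3056 — ≈ 3058.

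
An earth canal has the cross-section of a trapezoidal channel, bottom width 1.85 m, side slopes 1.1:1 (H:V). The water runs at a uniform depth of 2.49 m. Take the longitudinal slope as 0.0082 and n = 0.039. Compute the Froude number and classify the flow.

With bottom width b = 1.85 m and side slope z = 1.1: A = (b + zy)y = (1.85 + 1.1×2.49)×2.49 = 11.43 m²; P = b + 2y√(1+z²) = 1.85 + 2×2.49×1.487 = 9.253 m.
Hydraulic radius R = A/P = 11.43/9.253 = 1.235 m.
V = (1/n) R^(2/3) √S = (1/0.039) × 1.235^(2/3) × √0.0082 = 2.673 m/s. Hydraulic depth D_h = A/T = 11.43/7.328 = 1.559 m.
Froude number Fr = V/√(g·D_h) = 2.673/√(9.81×1.559) = 0.683, which is less than 1, so the flow is subcritical.

subcritical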